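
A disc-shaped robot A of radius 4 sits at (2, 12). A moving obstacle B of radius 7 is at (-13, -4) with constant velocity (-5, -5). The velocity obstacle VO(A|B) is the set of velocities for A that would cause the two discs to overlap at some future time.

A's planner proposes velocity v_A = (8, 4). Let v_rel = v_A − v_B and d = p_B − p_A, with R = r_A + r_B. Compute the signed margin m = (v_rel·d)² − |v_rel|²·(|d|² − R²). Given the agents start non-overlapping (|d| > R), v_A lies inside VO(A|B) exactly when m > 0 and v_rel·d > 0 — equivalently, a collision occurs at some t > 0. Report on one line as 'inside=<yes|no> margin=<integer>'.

d = (-15, -16),  |d|² = 481;  R = 4+7 = 11,  c = 481−11² = 360
v_rel = (13, 9),  |v_rel|² = 250;  v_rel·d = (13)·(-15) + (9)·(-16) = -339
250·t² + 678·t + 360 = 0  ⇒  m = (-339)² − 250·360 = 24921
m = 24921 > 0,  v_rel·d = -339 < 0  ⇒  outside

inside=no margin=24921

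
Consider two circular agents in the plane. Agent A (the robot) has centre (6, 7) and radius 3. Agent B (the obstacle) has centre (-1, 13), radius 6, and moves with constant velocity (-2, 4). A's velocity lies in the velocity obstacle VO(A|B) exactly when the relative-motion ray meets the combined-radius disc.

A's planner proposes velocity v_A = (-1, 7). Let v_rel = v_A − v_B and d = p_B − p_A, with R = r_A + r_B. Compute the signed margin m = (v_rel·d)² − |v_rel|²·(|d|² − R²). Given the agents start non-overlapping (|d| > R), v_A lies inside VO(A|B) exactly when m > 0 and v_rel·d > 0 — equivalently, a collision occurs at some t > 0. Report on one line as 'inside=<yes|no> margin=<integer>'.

d = (-7, 6),  |d|² = 85;  R = 3+6 = 9,  c = 85−9² = 4
v_rel = (1, 3),  |v_rel|² = 10;  v_rel·d = (1)·(-7) + (3)·(6) = 11
10·t² − 22·t + 4 = 0  ⇒  m = 11² − 10·4 = 81
m = 81 > 0,  v_rel·d = 11 > 0  ⇒  inside

inside=yes margin=81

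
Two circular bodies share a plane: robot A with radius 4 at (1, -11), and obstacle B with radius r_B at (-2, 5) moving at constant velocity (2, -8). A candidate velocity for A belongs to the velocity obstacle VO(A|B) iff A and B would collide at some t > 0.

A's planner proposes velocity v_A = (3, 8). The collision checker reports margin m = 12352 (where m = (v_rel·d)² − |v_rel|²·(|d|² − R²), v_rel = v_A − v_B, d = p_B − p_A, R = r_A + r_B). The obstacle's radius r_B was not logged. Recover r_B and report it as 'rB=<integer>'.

m = 12352
d = (-3, 16);  v_rel = (1, 16),  |v_rel|² = 257
v_rel×d = (1)·(16) − (16)·(-3) = 64
since m = R²·257 − 64²:  R² = (4096 + 12352) / 257 = 64
R = √64 = 8  ⇒  r_B = 8 − 4 = 4

rB=4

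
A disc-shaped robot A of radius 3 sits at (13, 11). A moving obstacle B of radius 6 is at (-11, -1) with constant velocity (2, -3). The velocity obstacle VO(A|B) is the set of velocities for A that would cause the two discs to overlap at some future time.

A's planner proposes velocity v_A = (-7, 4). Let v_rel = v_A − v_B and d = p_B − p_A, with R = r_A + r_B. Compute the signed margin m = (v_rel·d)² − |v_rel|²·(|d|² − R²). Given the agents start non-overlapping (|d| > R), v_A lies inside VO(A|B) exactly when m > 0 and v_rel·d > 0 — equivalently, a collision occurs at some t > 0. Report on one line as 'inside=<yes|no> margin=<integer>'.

d = (-24, -12),  |d|² = 720;  R = 3+6 = 9,  c = 720−9² = 639
v_rel = (-9, 7),  |v_rel|² = 130;  v_rel·d = (-9)·(-24) + (7)·(-12) = 132
130·t² − 264·t + 639 = 0  ⇒  m = 132² − 130·639 = -65646
m = -65646 < 0,  v_rel·d = 132 > 0  ⇒  outside

inside=no margin=-65646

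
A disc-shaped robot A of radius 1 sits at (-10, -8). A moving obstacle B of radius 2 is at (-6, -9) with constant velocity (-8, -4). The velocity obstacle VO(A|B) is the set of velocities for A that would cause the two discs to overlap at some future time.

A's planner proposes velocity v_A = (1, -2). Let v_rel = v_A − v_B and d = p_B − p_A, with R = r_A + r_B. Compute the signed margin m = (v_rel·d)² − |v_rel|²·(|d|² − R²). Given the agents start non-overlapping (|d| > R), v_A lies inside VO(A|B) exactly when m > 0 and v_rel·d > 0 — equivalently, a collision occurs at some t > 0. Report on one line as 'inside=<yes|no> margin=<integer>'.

d = (4, -1),  |d|² = 17;  R = 1+2 = 3,  c = 17−3² = 8
v_rel = (9, 2),  |v_rel|² = 85;  v_rel·d = (9)·(4) + (2)·(-1) = 34
85·t² − 68·t + 8 = 0  ⇒  m = 34² − 85·8 = 476
m = 476 > 0,  v_rel·d = 34 > 0  ⇒  inside

inside=yes margin=476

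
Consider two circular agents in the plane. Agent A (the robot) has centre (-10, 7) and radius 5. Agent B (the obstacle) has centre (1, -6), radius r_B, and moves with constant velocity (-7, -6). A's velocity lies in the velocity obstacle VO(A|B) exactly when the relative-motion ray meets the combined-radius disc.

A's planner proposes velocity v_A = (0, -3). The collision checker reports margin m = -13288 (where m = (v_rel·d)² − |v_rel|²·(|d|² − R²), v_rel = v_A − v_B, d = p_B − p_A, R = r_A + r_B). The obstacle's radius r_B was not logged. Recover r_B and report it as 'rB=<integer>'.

m = -13288
d = (11, -13);  v_rel = (7, 3),  |v_rel|² = 58
v_rel×d = (7)·(-13) − (3)·(11) = -124
since m = R²·58 − (-124)²:  R² = (15376 + -13288) / 58 = 36
R = √36 = 6  ⇒  r_B = 6 − 5 = 1

rB=1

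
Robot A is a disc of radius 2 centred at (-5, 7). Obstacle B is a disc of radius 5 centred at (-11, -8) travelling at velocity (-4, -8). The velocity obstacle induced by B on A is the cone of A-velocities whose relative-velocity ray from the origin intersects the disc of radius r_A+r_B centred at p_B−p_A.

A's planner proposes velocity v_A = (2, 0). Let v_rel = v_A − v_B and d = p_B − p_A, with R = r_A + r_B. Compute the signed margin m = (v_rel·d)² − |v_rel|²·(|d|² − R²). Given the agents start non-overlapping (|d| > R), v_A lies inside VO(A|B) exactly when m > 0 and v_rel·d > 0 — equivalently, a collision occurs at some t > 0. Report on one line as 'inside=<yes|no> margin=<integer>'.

d = (-6, -15),  |d|² = 261;  R = 2+5 = 7,  c = 261−7² = 212
v_rel = (6, 8),  |v_rel|² = 100;  v_rel·d = (6)·(-6) + (8)·(-15) = -156
100·t² + 312·t + 212 = 0  ⇒  m = (-156)² − 100·212 = 3136
m = 3136 > 0,  v_rel·d = -156 < 0  ⇒  outside

inside=no margin=3136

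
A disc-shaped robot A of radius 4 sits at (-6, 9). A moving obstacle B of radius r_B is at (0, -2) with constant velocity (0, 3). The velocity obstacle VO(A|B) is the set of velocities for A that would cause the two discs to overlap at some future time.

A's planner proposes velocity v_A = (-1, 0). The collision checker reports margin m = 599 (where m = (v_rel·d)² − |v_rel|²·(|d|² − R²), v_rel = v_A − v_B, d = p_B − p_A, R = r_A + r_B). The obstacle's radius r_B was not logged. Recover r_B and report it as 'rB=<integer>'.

m = 599
d = (6, -11);  v_rel = (-1, -3),  |v_rel|² = 10
v_rel×d = (-1)·(-11) − (-3)·(6) = 29
since m = R²·10 − 29²:  R² = (841 + 599) / 10 = 144
R = √144 = 12  ⇒  r_B = 12 − 4 = 8

rB=8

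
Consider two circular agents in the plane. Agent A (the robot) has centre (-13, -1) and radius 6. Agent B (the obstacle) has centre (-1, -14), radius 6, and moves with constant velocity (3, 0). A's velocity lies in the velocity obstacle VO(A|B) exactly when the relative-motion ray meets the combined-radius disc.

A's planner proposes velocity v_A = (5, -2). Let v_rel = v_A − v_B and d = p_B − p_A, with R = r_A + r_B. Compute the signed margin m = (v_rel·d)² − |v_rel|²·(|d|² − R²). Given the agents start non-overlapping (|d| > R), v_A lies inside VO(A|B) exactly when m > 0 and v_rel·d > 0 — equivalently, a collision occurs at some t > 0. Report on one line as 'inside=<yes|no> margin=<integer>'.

d = (12, -13),  |d|² = 313;  R = 6+6 = 12,  c = 313−12² = 169
v_rel = (2, -2),  |v_rel|² = 8;  v_rel·d = (2)·(12) + (-2)·(-13) = 50
8·t² − 100·t + 169 = 0  ⇒  m = 50² − 8·169 = 1148
m = 1148 > 0,  v_rel·d = 50 > 0  ⇒  inside

inside=yes margin=1148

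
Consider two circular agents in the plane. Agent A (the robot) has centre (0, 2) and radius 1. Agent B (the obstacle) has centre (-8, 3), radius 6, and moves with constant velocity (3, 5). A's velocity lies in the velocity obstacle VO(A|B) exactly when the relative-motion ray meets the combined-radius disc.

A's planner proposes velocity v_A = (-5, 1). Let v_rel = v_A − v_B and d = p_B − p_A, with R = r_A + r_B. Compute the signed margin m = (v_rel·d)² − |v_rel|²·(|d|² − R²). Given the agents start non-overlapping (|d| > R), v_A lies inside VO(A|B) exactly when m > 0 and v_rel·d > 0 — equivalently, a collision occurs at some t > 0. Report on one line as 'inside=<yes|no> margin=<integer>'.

d = (-8, 1),  |d|² = 65;  R = 1+6 = 7,  c = 65−7² = 16
v_rel = (-8, -4),  |v_rel|² = 80;  v_rel·d = (-8)·(-8) + (-4)·(1) = 60
80·t² − 120·t + 16 = 0  ⇒  m = 60² − 80·16 = 2320
m = 2320 > 0,  v_rel·d = 60 > 0  ⇒  inside

inside=yes margin=2320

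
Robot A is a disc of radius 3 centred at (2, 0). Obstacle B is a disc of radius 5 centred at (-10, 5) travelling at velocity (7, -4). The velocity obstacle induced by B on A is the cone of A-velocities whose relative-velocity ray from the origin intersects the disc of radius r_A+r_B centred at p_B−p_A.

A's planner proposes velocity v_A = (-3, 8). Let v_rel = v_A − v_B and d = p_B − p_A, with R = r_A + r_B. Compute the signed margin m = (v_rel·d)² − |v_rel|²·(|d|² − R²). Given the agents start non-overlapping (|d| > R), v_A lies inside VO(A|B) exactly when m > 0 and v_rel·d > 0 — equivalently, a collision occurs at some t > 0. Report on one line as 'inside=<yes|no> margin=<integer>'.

d = (-12, 5),  |d|² = 169;  R = 3+5 = 8,  c = 169−8² = 105
v_rel = (-10, 12),  |v_rel|² = 244;  v_rel·d = (-10)·(-12) + (12)·(5) = 180
244·t² − 360·t + 105 = 0  ⇒  m = 180² − 244·105 = 6780
m = 6780 > 0,  v_rel·d = 180 > 0  ⇒  inside

inside=yes margin=6780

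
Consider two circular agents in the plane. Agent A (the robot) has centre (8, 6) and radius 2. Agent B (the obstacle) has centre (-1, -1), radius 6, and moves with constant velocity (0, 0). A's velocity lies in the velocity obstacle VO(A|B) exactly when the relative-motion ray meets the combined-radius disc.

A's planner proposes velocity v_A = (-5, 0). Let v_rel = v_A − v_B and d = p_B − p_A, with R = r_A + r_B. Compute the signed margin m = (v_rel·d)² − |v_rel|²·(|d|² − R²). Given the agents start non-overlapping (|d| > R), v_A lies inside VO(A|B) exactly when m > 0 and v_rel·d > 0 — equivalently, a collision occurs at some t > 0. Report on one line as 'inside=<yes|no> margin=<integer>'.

d = (-9, -7),  |d|² = 130;  R = 2+6 = 8,  c = 130−8² = 66
v_rel = (-5, 0),  |v_rel|² = 25;  v_rel·d = (-5)·(-9) + (0)·(-7) = 45
25·t² − 90·t + 66 = 0  ⇒  m = 45² − 25·66 = 375
m = 375 > 0,  v_rel·d = 45 > 0  ⇒  inside

inside=yes margin=375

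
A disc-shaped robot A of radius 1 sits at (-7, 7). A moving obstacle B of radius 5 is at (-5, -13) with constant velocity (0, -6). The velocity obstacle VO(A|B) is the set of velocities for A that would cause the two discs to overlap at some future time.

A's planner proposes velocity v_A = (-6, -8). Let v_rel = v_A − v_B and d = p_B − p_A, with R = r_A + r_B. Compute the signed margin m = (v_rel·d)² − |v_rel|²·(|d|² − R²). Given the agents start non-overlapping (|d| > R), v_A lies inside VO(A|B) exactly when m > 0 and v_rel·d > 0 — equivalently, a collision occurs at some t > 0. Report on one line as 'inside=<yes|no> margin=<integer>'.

d = (2, -20),  |d|² = 404;  R = 1+5 = 6,  c = 404−6² = 368
v_rel = (-6, -2),  |v_rel|² = 40;  v_rel·d = (-6)·(2) + (-2)·(-20) = 28
40·t² − 56·t + 368 = 0  ⇒  m = 28² − 40·368 = -13936
m = -13936 < 0,  v_rel·d = 28 > 0  ⇒  outside

inside=no margin=-13936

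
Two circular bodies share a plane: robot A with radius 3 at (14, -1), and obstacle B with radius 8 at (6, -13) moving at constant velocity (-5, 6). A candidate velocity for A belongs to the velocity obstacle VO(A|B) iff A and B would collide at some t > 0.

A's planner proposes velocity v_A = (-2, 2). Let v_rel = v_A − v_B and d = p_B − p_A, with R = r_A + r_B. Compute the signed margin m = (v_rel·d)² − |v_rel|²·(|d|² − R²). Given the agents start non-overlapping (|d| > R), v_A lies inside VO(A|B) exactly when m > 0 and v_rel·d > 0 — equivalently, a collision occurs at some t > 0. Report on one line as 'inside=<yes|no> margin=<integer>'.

d = (-8, -12),  |d|² = 208;  R = 3+8 = 11,  c = 208−11² = 87
v_rel = (3, -4),  |v_rel|² = 25;  v_rel·d = (3)·(-8) + (-4)·(-12) = 24
25·t² − 48·t + 87 = 0  ⇒  m = 24² − 25·87 = -1599
m = -1599 < 0,  v_rel·d = 24 > 0  ⇒  outside

inside=no margin=-1599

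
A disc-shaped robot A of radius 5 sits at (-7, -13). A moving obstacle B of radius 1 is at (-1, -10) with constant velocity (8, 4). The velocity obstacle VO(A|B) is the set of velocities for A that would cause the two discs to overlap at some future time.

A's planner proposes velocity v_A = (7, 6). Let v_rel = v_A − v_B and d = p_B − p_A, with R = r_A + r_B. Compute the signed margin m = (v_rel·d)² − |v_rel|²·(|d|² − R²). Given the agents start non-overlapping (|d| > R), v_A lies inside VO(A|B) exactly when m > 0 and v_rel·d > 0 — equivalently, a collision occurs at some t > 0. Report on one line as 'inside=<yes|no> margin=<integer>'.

d = (6, 3),  |d|² = 45;  R = 5+1 = 6,  c = 45−6² = 9
v_rel = (-1, 2),  |v_rel|² = 5;  v_rel·d = (-1)·(6) + (2)·(3) = 0
5·t² − 0·t + 9 = 0  ⇒  m = 0² − 5·9 = -45
m = -45 < 0,  v_rel·d = 0 = 0  ⇒  outside

inside=no margin=-45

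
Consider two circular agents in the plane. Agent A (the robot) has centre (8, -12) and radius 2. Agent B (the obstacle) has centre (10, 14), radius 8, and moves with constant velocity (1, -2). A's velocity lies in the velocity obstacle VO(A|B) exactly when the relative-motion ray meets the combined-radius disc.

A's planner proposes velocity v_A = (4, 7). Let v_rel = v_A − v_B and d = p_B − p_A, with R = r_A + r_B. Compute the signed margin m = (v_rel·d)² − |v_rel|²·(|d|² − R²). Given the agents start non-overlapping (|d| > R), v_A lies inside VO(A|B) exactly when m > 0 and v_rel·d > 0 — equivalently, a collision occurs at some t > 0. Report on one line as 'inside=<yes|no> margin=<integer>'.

d = (2, 26),  |d|² = 680;  R = 2+8 = 10,  c = 680−10² = 580
v_rel = (3, 9),  |v_rel|² = 90;  v_rel·d = (3)·(2) + (9)·(26) = 240
90·t² − 480·t + 580 = 0  ⇒  m = 240² − 90·580 = 5400
m = 5400 > 0,  v_rel·d = 240 > 0  ⇒  inside

inside=yes margin=5400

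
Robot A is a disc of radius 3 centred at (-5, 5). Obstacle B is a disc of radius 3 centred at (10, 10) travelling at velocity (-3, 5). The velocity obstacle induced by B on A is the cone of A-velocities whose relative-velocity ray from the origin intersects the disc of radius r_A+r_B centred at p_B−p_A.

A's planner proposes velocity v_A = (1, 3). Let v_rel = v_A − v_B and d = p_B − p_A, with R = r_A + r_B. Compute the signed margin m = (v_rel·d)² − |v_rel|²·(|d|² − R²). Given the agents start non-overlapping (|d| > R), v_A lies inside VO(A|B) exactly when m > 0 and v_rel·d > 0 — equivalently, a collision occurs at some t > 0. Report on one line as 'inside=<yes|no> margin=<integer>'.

d = (15, 5),  |d|² = 250;  R = 3+3 = 6,  c = 250−6² = 214
v_rel = (4, -2),  |v_rel|² = 20;  v_rel·d = (4)·(15) + (-2)·(5) = 50
20·t² − 100·t + 214 = 0  ⇒  m = 50² − 20·214 = -1780
m = -1780 < 0,  v_rel·d = 50 > 0  ⇒  outside

inside=no margin=-1780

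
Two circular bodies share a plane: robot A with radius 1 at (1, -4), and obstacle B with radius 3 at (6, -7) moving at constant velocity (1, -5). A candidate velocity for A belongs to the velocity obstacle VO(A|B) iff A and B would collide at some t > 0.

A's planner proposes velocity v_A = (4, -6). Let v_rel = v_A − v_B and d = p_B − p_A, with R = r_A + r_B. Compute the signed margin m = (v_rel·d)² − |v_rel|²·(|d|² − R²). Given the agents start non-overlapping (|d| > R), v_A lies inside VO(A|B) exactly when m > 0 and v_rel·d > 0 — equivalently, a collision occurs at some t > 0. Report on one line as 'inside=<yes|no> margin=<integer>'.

d = (5, -3),  |d|² = 34;  R = 1+3 = 4,  c = 34−4² = 18
v_rel = (3, -1),  |v_rel|² = 10;  v_rel·d = (3)·(5) + (-1)·(-3) = 18
10·t² − 36·t + 18 = 0  ⇒  m = 18² − 10·18 = 144
m = 144 > 0,  v_rel·d = 18 > 0  ⇒  inside

inside=yes margin=144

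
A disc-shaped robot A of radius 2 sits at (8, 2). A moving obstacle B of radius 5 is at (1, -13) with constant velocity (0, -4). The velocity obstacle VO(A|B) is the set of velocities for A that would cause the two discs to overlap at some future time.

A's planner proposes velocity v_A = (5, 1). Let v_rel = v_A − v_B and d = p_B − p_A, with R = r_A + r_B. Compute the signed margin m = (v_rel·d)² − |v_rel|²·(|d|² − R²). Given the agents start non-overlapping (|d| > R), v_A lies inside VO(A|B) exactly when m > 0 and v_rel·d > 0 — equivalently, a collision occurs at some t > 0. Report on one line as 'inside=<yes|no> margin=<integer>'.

d = (-7, -15),  |d|² = 274;  R = 2+5 = 7,  c = 274−7² = 225
v_rel = (5, 5),  |v_rel|² = 50;  v_rel·d = (5)·(-7) + (5)·(-15) = -110
50·t² + 220·t + 225 = 0  ⇒  m = (-110)² − 50·225 = 850
m = 850 > 0,  v_rel·d = -110 < 0  ⇒  outside

inside=no margin=850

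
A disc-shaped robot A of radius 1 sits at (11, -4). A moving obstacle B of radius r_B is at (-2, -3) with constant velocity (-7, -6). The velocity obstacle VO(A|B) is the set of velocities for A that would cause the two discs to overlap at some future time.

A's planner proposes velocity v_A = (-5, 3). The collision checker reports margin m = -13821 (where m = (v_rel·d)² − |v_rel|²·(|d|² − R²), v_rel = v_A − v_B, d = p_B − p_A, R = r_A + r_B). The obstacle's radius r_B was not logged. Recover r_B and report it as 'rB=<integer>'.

m = -13821
d = (-13, 1);  v_rel = (2, 9),  |v_rel|² = 85
v_rel×d = (2)·(1) − (9)·(-13) = 119
since m = R²·85 − 119²:  R² = (14161 + -13821) / 85 = 4
R = √4 = 2  ⇒  r_B = 2 − 1 = 1

rB=1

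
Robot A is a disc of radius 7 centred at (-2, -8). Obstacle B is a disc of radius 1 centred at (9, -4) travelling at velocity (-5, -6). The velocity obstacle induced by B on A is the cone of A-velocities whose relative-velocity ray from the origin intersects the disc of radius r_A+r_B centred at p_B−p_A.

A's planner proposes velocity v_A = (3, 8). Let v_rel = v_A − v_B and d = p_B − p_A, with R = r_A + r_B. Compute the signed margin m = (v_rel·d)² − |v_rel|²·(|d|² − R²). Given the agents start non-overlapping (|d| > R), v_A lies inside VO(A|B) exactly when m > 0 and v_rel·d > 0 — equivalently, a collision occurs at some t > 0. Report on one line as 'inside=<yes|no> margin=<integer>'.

d = (11, 4),  |d|² = 137;  R = 7+1 = 8,  c = 137−8² = 73
v_rel = (8, 14),  |v_rel|² = 260;  v_rel·d = (8)·(11) + (14)·(4) = 144
260·t² − 288·t + 73 = 0  ⇒  m = 144² − 260·73 = 1756
m = 1756 > 0,  v_rel·d = 144 > 0  ⇒  inside

inside=yes margin=1756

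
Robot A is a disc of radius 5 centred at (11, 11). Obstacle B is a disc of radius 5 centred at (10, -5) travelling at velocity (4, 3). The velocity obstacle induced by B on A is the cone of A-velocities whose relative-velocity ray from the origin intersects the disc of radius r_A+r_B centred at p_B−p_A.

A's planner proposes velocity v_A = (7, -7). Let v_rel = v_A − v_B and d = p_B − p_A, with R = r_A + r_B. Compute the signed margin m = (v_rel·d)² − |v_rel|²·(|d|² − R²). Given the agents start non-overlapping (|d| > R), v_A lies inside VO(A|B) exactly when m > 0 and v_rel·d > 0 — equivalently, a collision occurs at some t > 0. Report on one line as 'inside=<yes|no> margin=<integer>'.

d = (-1, -16),  |d|² = 257;  R = 5+5 = 10,  c = 257−10² = 157
v_rel = (3, -10),  |v_rel|² = 109;  v_rel·d = (3)·(-1) + (-10)·(-16) = 157
109·t² − 314·t + 157 = 0  ⇒  m = 157² − 109·157 = 7536
m = 7536 > 0,  v_rel·d = 157 > 0  ⇒  inside

inside=yes margin=7536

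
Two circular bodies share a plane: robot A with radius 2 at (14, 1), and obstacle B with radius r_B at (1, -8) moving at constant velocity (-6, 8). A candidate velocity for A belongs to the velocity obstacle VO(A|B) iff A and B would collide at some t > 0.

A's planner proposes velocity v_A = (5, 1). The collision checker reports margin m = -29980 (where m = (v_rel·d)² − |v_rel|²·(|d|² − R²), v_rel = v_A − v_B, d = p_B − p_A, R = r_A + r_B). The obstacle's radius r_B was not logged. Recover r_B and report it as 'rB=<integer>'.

m = -29980
d = (-13, -9);  v_rel = (11, -7),  |v_rel|² = 170
v_rel×d = (11)·(-9) − (-7)·(-13) = -190
since m = R²·170 − (-190)²:  R² = (36100 + -29980) / 170 = 36
R = √36 = 6  ⇒  r_B = 6 − 2 = 4

rB=4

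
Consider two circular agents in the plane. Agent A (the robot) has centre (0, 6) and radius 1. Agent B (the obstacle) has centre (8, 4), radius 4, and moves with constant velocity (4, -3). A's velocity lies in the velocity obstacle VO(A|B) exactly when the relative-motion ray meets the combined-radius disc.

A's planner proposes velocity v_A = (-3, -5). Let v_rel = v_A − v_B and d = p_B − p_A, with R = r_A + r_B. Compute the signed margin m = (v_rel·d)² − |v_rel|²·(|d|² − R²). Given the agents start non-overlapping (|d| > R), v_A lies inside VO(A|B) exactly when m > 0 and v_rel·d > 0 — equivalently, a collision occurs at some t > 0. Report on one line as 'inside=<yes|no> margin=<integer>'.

d = (8, -2),  |d|² = 68;  R = 1+4 = 5,  c = 68−5² = 43
v_rel = (-7, -2),  |v_rel|² = 53;  v_rel·d = (-7)·(8) + (-2)·(-2) = -52
53·t² + 104·t + 43 = 0  ⇒  m = (-52)² − 53·43 = 425
m = 425 > 0,  v_rel·d = -52 < 0  ⇒  outside

inside=no margin=425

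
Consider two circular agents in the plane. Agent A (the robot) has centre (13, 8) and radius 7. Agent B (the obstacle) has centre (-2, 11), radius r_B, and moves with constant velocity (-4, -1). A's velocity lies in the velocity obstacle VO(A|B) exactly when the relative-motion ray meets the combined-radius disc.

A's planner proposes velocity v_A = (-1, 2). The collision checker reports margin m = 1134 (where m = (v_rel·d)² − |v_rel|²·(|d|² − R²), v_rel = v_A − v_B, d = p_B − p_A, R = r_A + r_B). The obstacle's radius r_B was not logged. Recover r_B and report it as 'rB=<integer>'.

m = 1134
d = (-15, 3);  v_rel = (3, 3),  |v_rel|² = 18
v_rel×d = (3)·(3) − (3)·(-15) = 54
since m = R²·18 − 54²:  R² = (2916 + 1134) / 18 = 225
R = √225 = 15  ⇒  r_B = 15 − 7 = 8

rB=8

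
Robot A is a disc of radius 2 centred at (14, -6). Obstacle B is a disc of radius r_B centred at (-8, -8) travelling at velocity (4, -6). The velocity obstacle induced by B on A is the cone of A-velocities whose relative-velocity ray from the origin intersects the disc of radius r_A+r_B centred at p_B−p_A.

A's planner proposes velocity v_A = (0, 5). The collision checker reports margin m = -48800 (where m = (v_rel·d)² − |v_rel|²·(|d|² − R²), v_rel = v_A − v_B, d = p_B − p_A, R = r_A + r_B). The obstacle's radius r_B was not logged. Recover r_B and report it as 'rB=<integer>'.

m = -48800
d = (-22, -2);  v_rel = (-4, 11),  |v_rel|² = 137
v_rel×d = (-4)·(-2) − (11)·(-22) = 250
since m = R²·137 − 250²:  R² = (62500 + -48800) / 137 = 100
R = √100 = 10  ⇒  r_B = 10 − 2 = 8

rB=8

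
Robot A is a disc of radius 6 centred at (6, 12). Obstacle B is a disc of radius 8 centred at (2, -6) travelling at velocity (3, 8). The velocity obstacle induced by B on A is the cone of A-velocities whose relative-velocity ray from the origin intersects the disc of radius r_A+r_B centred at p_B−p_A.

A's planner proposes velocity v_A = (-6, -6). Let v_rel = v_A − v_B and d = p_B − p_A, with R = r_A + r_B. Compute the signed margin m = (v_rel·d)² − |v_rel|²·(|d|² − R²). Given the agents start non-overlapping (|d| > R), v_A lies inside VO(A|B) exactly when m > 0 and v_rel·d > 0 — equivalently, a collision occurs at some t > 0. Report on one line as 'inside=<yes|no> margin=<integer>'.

d = (-4, -18),  |d|² = 340;  R = 6+8 = 14,  c = 340−14² = 144
v_rel = (-9, -14),  |v_rel|² = 277;  v_rel·d = (-9)·(-4) + (-14)·(-18) = 288
277·t² − 576·t + 144 = 0  ⇒  m = 288² − 277·144 = 43056
m = 43056 > 0,  v_rel·d = 288 > 0  ⇒  inside

inside=yes margin=43056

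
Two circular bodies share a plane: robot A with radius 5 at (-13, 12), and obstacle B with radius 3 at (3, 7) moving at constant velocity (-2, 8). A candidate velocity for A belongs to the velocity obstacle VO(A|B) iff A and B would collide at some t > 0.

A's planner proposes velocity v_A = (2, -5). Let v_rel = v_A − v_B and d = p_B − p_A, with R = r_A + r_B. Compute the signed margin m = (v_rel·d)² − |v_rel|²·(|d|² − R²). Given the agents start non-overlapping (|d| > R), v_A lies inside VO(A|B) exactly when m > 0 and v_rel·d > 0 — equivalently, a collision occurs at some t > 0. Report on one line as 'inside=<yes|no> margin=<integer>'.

d = (16, -5),  |d|² = 281;  R = 5+3 = 8,  c = 281−8² = 217
v_rel = (4, -13),  |v_rel|² = 185;  v_rel·d = (4)·(16) + (-13)·(-5) = 129
185·t² − 258·t + 217 = 0  ⇒  m = 129² − 185·217 = -23504
m = -23504 < 0,  v_rel·d = 129 > 0  ⇒  outside

inside=no margin=-23504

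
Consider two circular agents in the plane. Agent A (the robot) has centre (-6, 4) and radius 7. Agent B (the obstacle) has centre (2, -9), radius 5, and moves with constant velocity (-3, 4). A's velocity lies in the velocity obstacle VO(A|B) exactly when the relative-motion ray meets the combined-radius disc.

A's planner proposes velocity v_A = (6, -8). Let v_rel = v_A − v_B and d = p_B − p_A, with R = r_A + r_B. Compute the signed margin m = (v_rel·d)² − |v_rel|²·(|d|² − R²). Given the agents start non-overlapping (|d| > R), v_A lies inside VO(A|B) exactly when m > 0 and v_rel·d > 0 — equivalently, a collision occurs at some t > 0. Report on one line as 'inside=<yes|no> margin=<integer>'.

d = (8, -13),  |d|² = 233;  R = 7+5 = 12,  c = 233−12² = 89
v_rel = (9, -12),  |v_rel|² = 225;  v_rel·d = (9)·(8) + (-12)·(-13) = 228
225·t² − 456·t + 89 = 0  ⇒  m = 228² − 225·89 = 31959
m = 31959 > 0,  v_rel·d = 228 > 0  ⇒  inside

inside=yes margin=31959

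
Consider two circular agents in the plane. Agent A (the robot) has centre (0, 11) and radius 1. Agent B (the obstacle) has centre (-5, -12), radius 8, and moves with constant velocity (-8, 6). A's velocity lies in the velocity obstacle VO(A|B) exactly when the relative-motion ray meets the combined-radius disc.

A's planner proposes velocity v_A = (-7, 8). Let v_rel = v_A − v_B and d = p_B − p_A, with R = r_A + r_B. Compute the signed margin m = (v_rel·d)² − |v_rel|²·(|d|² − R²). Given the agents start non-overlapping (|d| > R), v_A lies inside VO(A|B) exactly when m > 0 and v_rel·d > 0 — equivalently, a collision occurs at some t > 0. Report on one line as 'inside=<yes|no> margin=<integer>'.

d = (-5, -23),  |d|² = 554;  R = 1+8 = 9,  c = 554−9² = 473
v_rel = (1, 2),  |v_rel|² = 5;  v_rel·d = (1)·(-5) + (2)·(-23) = -51
5·t² + 102·t + 473 = 0  ⇒  m = (-51)² − 5·473 = 236
m = 236 > 0,  v_rel·d = -51 < 0  ⇒  outside

inside=no margin=236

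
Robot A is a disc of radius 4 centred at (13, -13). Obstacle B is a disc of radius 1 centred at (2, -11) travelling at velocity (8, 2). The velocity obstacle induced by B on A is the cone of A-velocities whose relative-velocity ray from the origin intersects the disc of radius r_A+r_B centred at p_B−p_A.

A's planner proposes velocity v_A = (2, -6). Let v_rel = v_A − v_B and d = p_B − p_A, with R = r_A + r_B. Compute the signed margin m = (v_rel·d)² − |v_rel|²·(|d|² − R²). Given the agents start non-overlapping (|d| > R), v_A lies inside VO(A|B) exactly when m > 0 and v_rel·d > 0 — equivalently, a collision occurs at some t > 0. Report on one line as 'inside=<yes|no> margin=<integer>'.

d = (-11, 2),  |d|² = 125;  R = 4+1 = 5,  c = 125−5² = 100
v_rel = (-6, -8),  |v_rel|² = 100;  v_rel·d = (-6)·(-11) + (-8)·(2) = 50
100·t² − 100·t + 100 = 0  ⇒  m = 50² − 100·100 = -7500
m = -7500 < 0,  v_rel·d = 50 > 0  ⇒  outside

inside=no margin=-7500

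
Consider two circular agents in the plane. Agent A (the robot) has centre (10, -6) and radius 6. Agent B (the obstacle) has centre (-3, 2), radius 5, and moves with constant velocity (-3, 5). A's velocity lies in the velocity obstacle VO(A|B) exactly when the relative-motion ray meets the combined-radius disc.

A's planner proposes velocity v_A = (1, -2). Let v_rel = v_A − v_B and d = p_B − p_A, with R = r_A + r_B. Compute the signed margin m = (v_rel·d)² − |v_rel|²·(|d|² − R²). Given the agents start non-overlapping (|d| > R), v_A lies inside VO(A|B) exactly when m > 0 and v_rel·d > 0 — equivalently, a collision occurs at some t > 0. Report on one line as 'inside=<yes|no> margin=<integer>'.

d = (-13, 8),  |d|² = 233;  R = 6+5 = 11,  c = 233−11² = 112
v_rel = (4, -7),  |v_rel|² = 65;  v_rel·d = (4)·(-13) + (-7)·(8) = -108
65·t² + 216·t + 112 = 0  ⇒  m = (-108)² − 65·112 = 4384
m = 4384 > 0,  v_rel·d = -108 < 0  ⇒  outside

inside=no margin=4384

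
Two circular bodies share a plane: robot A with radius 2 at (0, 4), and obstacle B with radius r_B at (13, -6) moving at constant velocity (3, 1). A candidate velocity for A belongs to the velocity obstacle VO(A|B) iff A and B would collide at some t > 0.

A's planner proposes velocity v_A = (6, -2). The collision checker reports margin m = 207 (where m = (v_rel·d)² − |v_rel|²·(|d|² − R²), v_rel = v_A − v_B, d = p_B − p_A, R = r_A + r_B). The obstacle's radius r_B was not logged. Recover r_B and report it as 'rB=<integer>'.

m = 207
d = (13, -10);  v_rel = (3, -3),  |v_rel|² = 18
v_rel×d = (3)·(-10) − (-3)·(13) = 9
since m = R²·18 − 9²:  R² = (81 + 207) / 18 = 16
R = √16 = 4  ⇒  r_B = 4 − 2 = 2

rB=2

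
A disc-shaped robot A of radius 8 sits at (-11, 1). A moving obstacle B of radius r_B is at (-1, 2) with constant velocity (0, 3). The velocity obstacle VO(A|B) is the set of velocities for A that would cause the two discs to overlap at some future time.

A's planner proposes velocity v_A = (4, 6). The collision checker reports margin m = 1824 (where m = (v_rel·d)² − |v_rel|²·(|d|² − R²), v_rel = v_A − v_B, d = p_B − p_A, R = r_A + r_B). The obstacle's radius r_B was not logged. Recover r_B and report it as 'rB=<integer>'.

m = 1824
d = (10, 1);  v_rel = (4, 3),  |v_rel|² = 25
v_rel×d = (4)·(1) − (3)·(10) = -26
since m = R²·25 − (-26)²:  R² = (676 + 1824) / 25 = 100
R = √100 = 10  ⇒  r_B = 10 − 8 = 2

rB=2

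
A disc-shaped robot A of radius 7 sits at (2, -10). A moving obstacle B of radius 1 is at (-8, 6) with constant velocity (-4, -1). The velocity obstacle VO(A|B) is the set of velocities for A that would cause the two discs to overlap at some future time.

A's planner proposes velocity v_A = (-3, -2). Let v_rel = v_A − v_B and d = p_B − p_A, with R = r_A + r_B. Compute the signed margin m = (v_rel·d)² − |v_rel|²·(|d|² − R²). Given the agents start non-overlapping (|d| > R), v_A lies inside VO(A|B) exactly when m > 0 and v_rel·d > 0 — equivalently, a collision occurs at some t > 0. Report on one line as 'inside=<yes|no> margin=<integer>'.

d = (-10, 16),  |d|² = 356;  R = 7+1 = 8,  c = 356−8² = 292
v_rel = (1, -1),  |v_rel|² = 2;  v_rel·d = (1)·(-10) + (-1)·(16) = -26
2·t² + 52·t + 292 = 0  ⇒  m = (-26)² − 2·292 = 92
m = 92 > 0,  v_rel·d = -26 < 0  ⇒  outside

inside=no margin=92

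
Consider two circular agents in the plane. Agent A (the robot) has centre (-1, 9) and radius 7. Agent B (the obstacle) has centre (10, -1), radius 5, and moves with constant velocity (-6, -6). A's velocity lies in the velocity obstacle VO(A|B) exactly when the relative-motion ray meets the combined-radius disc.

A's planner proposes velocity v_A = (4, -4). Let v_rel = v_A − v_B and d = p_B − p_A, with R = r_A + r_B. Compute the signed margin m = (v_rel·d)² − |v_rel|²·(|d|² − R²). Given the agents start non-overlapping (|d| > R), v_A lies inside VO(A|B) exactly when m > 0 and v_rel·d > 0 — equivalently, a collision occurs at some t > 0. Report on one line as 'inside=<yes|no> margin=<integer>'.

d = (11, -10),  |d|² = 221;  R = 7+5 = 12,  c = 221−12² = 77
v_rel = (10, 2),  |v_rel|² = 104;  v_rel·d = (10)·(11) + (2)·(-10) = 90
104·t² − 180·t + 77 = 0  ⇒  m = 90² − 104·77 = 92
m = 92 > 0,  v_rel·d = 90 > 0  ⇒  inside

inside=yes margin=92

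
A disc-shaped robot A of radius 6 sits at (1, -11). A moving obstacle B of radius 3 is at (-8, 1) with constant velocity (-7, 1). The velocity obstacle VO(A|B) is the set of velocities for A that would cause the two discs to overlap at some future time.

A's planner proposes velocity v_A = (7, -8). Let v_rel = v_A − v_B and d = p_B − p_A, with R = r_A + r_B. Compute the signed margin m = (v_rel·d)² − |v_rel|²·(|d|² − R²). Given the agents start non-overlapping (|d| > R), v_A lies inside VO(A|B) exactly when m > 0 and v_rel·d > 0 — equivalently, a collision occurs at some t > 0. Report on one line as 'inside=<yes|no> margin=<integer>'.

d = (-9, 12),  |d|² = 225;  R = 6+3 = 9,  c = 225−9² = 144
v_rel = (14, -9),  |v_rel|² = 277;  v_rel·d = (14)·(-9) + (-9)·(12) = -234
277·t² + 468·t + 144 = 0  ⇒  m = (-234)² − 277·144 = 14868
m = 14868 > 0,  v_rel·d = -234 < 0  ⇒  outside

inside=no margin=14868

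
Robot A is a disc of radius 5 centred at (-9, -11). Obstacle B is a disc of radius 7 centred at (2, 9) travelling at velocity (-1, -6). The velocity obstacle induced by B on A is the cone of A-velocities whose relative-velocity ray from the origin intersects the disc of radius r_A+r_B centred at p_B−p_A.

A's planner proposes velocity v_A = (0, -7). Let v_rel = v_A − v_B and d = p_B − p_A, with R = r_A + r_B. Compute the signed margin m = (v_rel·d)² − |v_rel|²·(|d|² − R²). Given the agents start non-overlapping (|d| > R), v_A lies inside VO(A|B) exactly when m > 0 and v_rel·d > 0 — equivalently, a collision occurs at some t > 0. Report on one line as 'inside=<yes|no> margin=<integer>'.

d = (11, 20),  |d|² = 521;  R = 5+7 = 12,  c = 521−12² = 377
v_rel = (1, -1),  |v_rel|² = 2;  v_rel·d = (1)·(11) + (-1)·(20) = -9
2·t² + 18·t + 377 = 0  ⇒  m = (-9)² − 2·377 = -673
m = -673 < 0,  v_rel·d = -9 < 0  ⇒  outside

inside=no margin=-673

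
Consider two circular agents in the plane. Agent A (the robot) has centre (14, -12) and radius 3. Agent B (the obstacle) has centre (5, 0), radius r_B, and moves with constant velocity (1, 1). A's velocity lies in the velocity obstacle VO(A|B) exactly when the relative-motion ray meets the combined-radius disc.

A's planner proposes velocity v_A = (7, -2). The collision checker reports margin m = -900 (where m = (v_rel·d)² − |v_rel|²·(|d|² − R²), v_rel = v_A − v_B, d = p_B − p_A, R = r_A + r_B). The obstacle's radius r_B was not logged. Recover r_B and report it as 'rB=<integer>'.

m = -900
d = (-9, 12);  v_rel = (6, -3),  |v_rel|² = 45
v_rel×d = (6)·(12) − (-3)·(-9) = 45
since m = R²·45 − 45²:  R² = (2025 + -900) / 45 = 25
R = √25 = 5  ⇒  r_B = 5 − 3 = 2

rB=2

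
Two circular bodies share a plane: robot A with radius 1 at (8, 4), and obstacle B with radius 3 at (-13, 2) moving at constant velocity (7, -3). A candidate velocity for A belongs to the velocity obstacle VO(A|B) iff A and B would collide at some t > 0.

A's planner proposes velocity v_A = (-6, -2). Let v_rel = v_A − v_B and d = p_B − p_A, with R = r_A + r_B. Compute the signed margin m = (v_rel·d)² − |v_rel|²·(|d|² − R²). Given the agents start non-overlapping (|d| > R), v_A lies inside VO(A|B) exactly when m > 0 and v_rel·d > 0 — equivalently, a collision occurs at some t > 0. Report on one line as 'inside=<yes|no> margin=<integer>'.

d = (-21, -2),  |d|² = 445;  R = 1+3 = 4,  c = 445−4² = 429
v_rel = (-13, 1),  |v_rel|² = 170;  v_rel·d = (-13)·(-21) + (1)·(-2) = 271
170·t² − 542·t + 429 = 0  ⇒  m = 271² − 170·429 = 511
m = 511 > 0,  v_rel·d = 271 > 0  ⇒  inside

inside=yes margin=511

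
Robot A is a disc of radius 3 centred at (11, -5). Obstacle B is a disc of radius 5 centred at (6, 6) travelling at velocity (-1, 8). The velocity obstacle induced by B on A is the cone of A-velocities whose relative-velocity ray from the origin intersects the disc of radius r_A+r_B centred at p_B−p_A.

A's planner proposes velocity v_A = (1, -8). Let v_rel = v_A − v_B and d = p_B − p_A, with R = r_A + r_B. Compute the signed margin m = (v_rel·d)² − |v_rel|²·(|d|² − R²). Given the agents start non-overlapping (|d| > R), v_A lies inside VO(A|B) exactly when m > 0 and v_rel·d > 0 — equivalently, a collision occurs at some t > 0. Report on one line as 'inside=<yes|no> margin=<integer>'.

d = (-5, 11),  |d|² = 146;  R = 3+5 = 8,  c = 146−8² = 82
v_rel = (2, -16),  |v_rel|² = 260;  v_rel·d = (2)·(-5) + (-16)·(11) = -186
260·t² + 372·t + 82 = 0  ⇒  m = (-186)² − 260·82 = 13276
m = 13276 > 0,  v_rel·d = -186 < 0  ⇒  outside

inside=no margin=13276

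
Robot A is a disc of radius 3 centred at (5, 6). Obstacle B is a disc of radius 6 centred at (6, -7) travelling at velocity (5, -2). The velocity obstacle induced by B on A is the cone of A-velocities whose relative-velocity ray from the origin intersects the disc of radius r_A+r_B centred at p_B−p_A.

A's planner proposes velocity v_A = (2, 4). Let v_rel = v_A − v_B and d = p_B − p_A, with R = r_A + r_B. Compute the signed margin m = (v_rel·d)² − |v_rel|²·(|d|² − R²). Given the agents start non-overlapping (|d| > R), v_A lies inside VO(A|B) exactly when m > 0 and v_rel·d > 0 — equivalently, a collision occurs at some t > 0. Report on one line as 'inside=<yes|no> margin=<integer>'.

d = (1, -13),  |d|² = 170;  R = 3+6 = 9,  c = 170−9² = 89
v_rel = (-3, 6),  |v_rel|² = 45;  v_rel·d = (-3)·(1) + (6)·(-13) = -81
45·t² + 162·t + 89 = 0  ⇒  m = (-81)² − 45·89 = 2556
m = 2556 > 0,  v_rel·d = -81 < 0  ⇒  outside

inside=no margin=2556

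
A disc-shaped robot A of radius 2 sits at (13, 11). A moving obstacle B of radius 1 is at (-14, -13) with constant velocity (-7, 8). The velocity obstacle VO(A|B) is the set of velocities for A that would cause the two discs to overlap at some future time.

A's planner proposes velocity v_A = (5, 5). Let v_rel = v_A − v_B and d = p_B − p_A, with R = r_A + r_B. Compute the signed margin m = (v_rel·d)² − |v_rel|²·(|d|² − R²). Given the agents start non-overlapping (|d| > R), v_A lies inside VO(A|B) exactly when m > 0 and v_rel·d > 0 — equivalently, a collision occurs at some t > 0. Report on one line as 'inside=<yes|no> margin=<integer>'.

d = (-27, -24),  |d|² = 1305;  R = 2+1 = 3,  c = 1305−3² = 1296
v_rel = (12, -3),  |v_rel|² = 153;  v_rel·d = (12)·(-27) + (-3)·(-24) = -252
153·t² + 504·t + 1296 = 0  ⇒  m = (-252)² − 153·1296 = -134784
m = -134784 < 0,  v_rel·d = -252 < 0  ⇒  outside

inside=no margin=-134784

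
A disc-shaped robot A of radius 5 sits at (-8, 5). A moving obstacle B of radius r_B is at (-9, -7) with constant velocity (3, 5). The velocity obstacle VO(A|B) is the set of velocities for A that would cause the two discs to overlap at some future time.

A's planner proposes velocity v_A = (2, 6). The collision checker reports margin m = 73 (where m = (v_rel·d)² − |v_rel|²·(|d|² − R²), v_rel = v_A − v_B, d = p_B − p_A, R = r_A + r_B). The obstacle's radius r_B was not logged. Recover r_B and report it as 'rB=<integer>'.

m = 73
d = (-1, -12);  v_rel = (-1, 1),  |v_rel|² = 2
v_rel×d = (-1)·(-12) − (1)·(-1) = 13
since m = R²·2 − 13²:  R² = (169 + 73) / 2 = 121
R = √121 = 11  ⇒  r_B = 11 − 5 = 6

rB=6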